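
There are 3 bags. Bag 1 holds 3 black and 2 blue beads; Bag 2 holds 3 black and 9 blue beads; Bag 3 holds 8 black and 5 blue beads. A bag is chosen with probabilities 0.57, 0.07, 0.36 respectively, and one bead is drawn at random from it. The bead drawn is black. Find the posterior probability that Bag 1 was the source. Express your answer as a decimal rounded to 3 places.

Posterior probability ≈ 0.589

P(black|Bag 1) = 0.6; P(black|Bag 2) = 0.25; P(black|Bag 3) = 0.6154.
Prior × likelihood for each source: 0.57·0.6=0.3420, 0.07·0.25=0.01750, 0.36·0.6154=0.2215. Summing gives P(black) = 0.58104.
P(Bag 1 | black) = 0.3420 / 0.58104 = 0.589.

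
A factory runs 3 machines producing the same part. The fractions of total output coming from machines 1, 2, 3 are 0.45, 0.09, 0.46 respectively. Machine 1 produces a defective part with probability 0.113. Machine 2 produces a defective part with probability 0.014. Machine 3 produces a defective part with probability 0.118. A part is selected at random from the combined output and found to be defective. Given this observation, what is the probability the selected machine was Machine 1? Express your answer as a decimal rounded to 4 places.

Posterior probability ≈ 0.4780

Tabulate prior·likelihood by source: [1] prior 0.45, lik 0.113, product 0.05085; [2] prior 0.09, lik 0.014, product 0.001260; [3] prior 0.46, lik 0.118, product 0.05428.
Normalizing constant = 0.10639; the posterior for Machine 1 is its product over the sum, 0.05085/0.10639 = 0.4780.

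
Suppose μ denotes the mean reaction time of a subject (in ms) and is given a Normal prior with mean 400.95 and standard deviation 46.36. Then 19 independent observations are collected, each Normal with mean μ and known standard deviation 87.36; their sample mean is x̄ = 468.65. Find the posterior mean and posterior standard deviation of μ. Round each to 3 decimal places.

Posterior mean ≈ 457.990; posterior SD ≈ 18.396

Prior precision 1/τ₀² = 1/46.36² = 0.00046528; data precision n/σ² = 19/87.36² = 0.00248959.
Posterior precision = 0.00046528 + 0.00248959 = 0.00295487, giving posterior SD = 1/√0.00295487 = 18.396.
Posterior mean = (0.00046528·400.95 + 0.00248959·468.65) / 0.00295487 = 457.990.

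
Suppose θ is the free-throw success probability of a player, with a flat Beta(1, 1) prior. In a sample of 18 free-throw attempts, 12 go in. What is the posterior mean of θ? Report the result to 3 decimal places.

Observing 12 successes and 6 failures updates Beta(1, 1) by adding the success and failure counts to the two shape parameters: α = 1+12 = 13, β = 1+6 = 7.
E[θ | data] = 13/(13+7) = 0.650.

Posterior mean ≈ 0.650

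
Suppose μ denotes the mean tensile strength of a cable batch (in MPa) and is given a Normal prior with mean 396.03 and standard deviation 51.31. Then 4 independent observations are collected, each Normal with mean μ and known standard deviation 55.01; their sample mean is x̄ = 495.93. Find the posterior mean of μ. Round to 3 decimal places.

Prior precision 1/τ₀² = 1/51.31² = 0.00037984; data precision n/σ² = 4/55.01² = 0.00132183.
Posterior precision = 0.00037984 + 0.00132183 = 0.00170167.
Posterior mean = (0.00037984·396.03 + 0.00132183·495.93) / 0.00170167 = 473.631.

Posterior mean ≈ 473.631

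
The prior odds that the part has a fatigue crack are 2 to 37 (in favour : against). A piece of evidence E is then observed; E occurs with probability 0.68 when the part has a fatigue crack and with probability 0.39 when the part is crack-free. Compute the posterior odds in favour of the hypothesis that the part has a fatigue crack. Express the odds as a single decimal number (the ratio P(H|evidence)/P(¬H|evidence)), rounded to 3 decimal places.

Posterior odds ≈ 0.094

Prior odds = 2/37 = 0.054054. In log-odds, ln(0.054054) = -2.9178.
Add log likelihood ratio: ln(1.7436) = 0.55595.
Posterior log-odds = -2.3618, so posterior odds = exp(-2.3618) = 0.094248.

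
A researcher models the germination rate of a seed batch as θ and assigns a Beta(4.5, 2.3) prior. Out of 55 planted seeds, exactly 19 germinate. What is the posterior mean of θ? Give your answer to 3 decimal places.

The binomial likelihood is conjugate to the Beta prior: with 19 successes and 36 failures, the posterior is Beta(4.5+19, 2.3+36) = Beta(23.5, 38.3).
Posterior mean = α/(α+β) = 23.5/61.8 = 0.380.

Posterior mean ≈ 0.380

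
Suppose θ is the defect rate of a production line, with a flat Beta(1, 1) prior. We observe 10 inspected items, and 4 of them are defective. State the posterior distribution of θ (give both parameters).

Observing 4 successes and 6 failures updates Beta(1, 1) by adding the success and failure counts to the two shape parameters: α = 1+4 = 5, β = 1+6 = 7.

Posterior: Beta(5, 7)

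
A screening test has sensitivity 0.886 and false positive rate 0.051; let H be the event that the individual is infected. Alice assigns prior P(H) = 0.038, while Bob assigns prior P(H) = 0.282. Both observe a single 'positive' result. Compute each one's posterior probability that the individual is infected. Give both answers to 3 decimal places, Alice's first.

Alice: 0.407; Bob: 0.872

The likelihood ratio for a 'positive' result is 0.886/0.051 = 17.373.
Alice: prior odds 0.038/0.962 = 0.039501; posterior odds 0.68623; posterior probability 0.407.
Bob: prior odds 0.282/0.718 = 0.39276; posterior odds 6.8232; posterior probability 0.872.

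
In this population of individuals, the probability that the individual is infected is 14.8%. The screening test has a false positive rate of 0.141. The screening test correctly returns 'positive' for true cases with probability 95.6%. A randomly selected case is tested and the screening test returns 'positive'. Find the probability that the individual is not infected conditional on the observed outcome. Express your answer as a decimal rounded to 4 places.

P(¬H | E) ≈ 0.4592

Write H for 'the individual is infected'. Prior odds H:¬H = 0.148/0.852 = 0.17371. For the 'positive' outcome, the likelihood ratio is 0.956/0.141 = 6.7801.
Posterior odds = 0.17371 × 6.7801 = 1.1778, so P(H|E) = 1.1778/(1+1.1778) = 0.5408. Then P(¬H|E) = 1 − 0.5408 = 0.4592.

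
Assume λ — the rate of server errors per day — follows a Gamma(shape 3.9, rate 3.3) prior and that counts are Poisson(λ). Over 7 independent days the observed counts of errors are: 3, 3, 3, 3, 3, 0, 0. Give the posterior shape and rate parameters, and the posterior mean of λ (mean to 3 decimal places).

Total count ∑xᵢ = 15 over n = 7 days.
Gamma is conjugate to the Poisson likelihood: posterior is Gamma(shape = 3.9+15 = 18.9, rate = 3.3+7 = 10.3).
E[λ | data] = 18.9/10.3 = 1.835.

Posterior: Gamma(shape=18.9, rate=10.3); mean ≈ 1.835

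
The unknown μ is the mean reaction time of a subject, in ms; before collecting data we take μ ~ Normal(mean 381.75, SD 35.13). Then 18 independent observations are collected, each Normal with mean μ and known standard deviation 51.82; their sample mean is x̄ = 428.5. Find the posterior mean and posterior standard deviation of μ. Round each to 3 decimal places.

Posterior mean ≈ 423.458; posterior SD ≈ 11.537

With known σ, the Normal prior is conjugate. Weight on the data is w = (n/σ²)/(n/σ² + 1/τ₀²) = 0.00670313/(0.00670313+0.00081030) = 0.89215.
Posterior mean = w·x̄ + (1−w)·μ₀ = 0.89215·428.5 + 0.10785·381.75 = 423.458. Posterior variance = 1/(0.00670313+0.00081030) = 133.095, so SD = 11.537.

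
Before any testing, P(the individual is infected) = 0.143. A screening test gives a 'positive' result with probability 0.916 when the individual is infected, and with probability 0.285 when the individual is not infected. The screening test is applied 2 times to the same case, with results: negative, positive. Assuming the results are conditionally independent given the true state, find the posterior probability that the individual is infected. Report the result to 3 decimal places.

Posterior P(H) ≈ 0.059

With H the event that the individual is infected, the joint likelihood of the observed sequence is P(data|H) = 0.084·0.916 = 0.076944 and P(data|¬H) = 0.715·0.285 = 0.20377.
Bayes: P(H|data) = 0.143·0.076944 / (0.143·0.076944 + 0.857·0.20377) = 0.011003/0.18564 = 0.0593.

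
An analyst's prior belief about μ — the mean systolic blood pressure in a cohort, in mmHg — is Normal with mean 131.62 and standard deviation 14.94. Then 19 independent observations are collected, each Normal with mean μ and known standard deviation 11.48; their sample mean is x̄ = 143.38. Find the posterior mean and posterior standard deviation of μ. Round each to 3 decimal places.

Prior precision 1/τ₀² = 1/14.94² = 0.00448021; data precision n/σ² = 19/11.48² = 0.144168.
Posterior precision = 0.00448021 + 0.144168 = 0.148649, giving posterior SD = 1/√0.148649 = 2.594.
Posterior mean = (0.00448021·131.62 + 0.144168·143.38) / 0.148649 = 143.026.

Posterior mean ≈ 143.026; posterior SD ≈ 2.594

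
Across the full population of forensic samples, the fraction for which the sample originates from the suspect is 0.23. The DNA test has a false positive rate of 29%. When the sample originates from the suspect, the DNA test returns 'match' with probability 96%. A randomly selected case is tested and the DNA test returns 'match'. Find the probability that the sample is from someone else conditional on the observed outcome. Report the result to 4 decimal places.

Write H for 'the sample originates from the suspect'. Prior odds H:¬H = 0.23/0.77 = 0.29870. For the 'match' outcome, the likelihood ratio is 0.96/0.29 = 3.3103.
Posterior odds = 0.29870 × 3.3103 = 0.98880, so P(H|E) = 0.98880/(1+0.98880) = 0.4972. Then P(¬H|E) = 1 − 0.4972 = 0.5028.

P(¬H | E) ≈ 0.5028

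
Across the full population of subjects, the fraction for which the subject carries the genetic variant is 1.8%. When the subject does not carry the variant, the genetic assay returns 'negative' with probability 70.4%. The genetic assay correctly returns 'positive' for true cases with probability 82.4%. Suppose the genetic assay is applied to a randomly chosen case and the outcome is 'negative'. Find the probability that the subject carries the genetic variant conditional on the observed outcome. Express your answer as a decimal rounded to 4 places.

Let H be the event that the subject carries the genetic variant. P(H) = 0.018, so P(¬H) = 0.982. With E the 'negative' result, P(E|H) = 0.176 and P(E|¬H) = 0.704.
P(E) = 0.176·0.018 + 0.704·0.982 = 0.0031680 + 0.69133 = 0.69450.
By Bayes' theorem, P(H|E) = 0.0031680 / 0.69450 = 0.0046.

P(H | E) ≈ 0.0046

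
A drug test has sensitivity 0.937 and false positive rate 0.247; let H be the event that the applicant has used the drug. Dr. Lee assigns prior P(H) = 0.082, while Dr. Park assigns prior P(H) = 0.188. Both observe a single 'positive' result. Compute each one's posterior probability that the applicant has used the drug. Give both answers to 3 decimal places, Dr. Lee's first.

Dr. Lee: 0.253; Dr. Park: 0.468

P('+'|H) = 0.937, P('+'|¬H) = 0.247.
Dr. Lee: numerator 0.937·0.082 = 0.076834; evidence = 0.076834+0.247·0.918 = 0.30358; posterior = 0.253.
Dr. Park: numerator 0.937·0.188 = 0.17616; evidence = 0.17616+0.247·0.812 = 0.37672; posterior = 0.468.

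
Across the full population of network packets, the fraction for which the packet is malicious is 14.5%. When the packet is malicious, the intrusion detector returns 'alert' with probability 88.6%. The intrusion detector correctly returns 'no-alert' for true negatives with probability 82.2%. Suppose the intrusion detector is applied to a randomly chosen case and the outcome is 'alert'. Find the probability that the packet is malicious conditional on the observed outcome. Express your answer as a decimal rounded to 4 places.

P(H | E) ≈ 0.4577

Write H for 'the packet is malicious'. Prior odds H:¬H = 0.145/0.855 = 0.16959. For the 'alert' outcome, the likelihood ratio is 0.886/0.178 = 4.9775.
Posterior odds = 0.16959 × 4.9775 = 0.84414, so P(H|E) = 0.84414/(1+0.84414) = 0.4577.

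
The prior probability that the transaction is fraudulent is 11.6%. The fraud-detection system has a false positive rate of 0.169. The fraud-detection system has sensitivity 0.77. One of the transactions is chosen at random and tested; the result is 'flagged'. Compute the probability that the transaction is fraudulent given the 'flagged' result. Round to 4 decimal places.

P(H | E) ≈ 0.3742

Let H be the event that the transaction is fraudulent. P(H) = 0.116, so P(¬H) = 0.884. With E the 'flagged' result, P(E|H) = 0.77 and P(E|¬H) = 0.169.
P(E) = 0.77·0.116 + 0.169·0.884 = 0.089320 + 0.14940 = 0.23872.
By Bayes' theorem, P(H|E) = 0.089320 / 0.23872 = 0.3742.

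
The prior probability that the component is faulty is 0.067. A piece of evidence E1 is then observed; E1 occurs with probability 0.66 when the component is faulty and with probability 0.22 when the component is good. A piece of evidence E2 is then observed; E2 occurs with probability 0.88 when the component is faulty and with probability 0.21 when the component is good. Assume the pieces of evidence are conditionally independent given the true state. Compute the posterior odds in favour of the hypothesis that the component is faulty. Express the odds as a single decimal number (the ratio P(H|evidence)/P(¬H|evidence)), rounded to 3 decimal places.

Prior odds = 0.067/(1−0.067) = 0.071811. In log-odds, ln(0.071811) = -2.6337.
Add log likelihood ratios: ln(3.0000) + ln(4.1905) = 2.5314.
Posterior log-odds = -0.10229, so posterior odds = exp(-0.10229) = 0.90277.

Posterior odds ≈ 0.903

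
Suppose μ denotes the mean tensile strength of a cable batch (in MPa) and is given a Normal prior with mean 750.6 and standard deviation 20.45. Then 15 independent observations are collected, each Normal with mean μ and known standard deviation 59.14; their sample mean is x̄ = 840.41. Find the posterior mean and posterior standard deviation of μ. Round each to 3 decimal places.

Posterior mean ≈ 808.261; posterior SD ≈ 12.235

Prior precision 1/τ₀² = 1/20.45² = 0.00239119; data precision n/σ² = 15/59.14² = 0.00428873.
Posterior precision = 0.00239119 + 0.00428873 = 0.00667992, giving posterior SD = 1/√0.00667992 = 12.235.
Posterior mean = (0.00239119·750.6 + 0.00428873·840.41) / 0.00667992 = 808.261.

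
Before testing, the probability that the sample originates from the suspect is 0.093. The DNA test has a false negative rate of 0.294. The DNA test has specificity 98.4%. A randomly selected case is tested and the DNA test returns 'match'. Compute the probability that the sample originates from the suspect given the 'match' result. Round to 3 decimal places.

P(H | E) ≈ 0.819

Let H be the event that the sample originates from the suspect. P(H) = 0.093, so P(¬H) = 0.907. With E the 'match' result, P(E|H) = 0.706 and P(E|¬H) = 0.016.
P(E) = 0.706·0.093 + 0.016·0.907 = 0.065658 + 0.014512 = 0.080170.
By Bayes' theorem, P(H|E) = 0.065658 / 0.080170 = 0.819.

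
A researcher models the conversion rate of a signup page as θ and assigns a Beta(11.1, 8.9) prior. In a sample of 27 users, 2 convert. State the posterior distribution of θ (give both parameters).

The binomial likelihood is conjugate to the Beta prior: with 2 successes and 25 failures, the posterior is Beta(11.1+2, 8.9+25) = Beta(13.1, 33.9).

Posterior: Beta(13.1, 33.9)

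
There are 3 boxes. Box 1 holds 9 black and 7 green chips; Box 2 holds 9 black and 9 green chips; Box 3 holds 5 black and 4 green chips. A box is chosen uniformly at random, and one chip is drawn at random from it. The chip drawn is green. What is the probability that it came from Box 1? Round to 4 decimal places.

Posterior probability ≈ 0.3166

P(green|Box 1) = 0.4375; P(green|Box 2) = 0.5; P(green|Box 3) = 0.4444.
Prior × likelihood for each source: 0.333333·0.4375=0.1458, 0.333333·0.5=0.1667, 0.333333·0.4444=0.1481. Summing gives P(green) = 0.46065.
P(Box 1 | green) = 0.1458 / 0.46065 = 0.3166.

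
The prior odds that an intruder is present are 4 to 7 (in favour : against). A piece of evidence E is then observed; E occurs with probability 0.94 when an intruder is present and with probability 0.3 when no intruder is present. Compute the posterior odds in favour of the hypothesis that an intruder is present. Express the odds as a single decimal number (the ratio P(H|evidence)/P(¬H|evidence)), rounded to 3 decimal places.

Posterior odds ≈ 1.790

Prior odds = 4/7 = 0.57143. In log-odds, ln(0.57143) = -0.55962.
Add log likelihood ratio: ln(3.1333) = 1.1421.
Posterior log-odds = 0.58248, so posterior odds = exp(0.58248) = 1.7905.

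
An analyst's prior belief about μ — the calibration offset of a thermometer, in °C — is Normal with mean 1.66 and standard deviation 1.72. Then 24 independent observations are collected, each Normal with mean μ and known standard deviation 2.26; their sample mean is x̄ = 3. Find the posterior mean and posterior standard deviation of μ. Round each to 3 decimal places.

Posterior mean ≈ 2.910; posterior SD ≈ 0.446

With known σ, the Normal prior is conjugate. Weight on the data is w = (n/σ²)/(n/σ² + 1/τ₀²) = 4.69888/(4.69888+0.338021) = 0.93289.
Posterior mean = w·x̄ + (1−w)·μ₀ = 0.93289·3 + 0.067109·1.66 = 2.910. Posterior variance = 1/(4.69888+0.338021) = 0.198535, so SD = 0.446.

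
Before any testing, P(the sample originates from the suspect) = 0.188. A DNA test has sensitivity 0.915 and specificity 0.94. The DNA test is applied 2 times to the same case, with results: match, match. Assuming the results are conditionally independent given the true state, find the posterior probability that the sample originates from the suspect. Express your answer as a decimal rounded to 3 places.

With H the event that the sample originates from the suspect, the joint likelihood of the observed sequence is P(data|H) = 0.915·0.915 = 0.83723 and P(data|¬H) = 0.06·0.06 = 0.0036000.
Bayes: P(H|data) = 0.188·0.83723 / (0.188·0.83723 + 0.812·0.0036000) = 0.15740/0.16032 = 0.9818.

Posterior P(H) ≈ 0.982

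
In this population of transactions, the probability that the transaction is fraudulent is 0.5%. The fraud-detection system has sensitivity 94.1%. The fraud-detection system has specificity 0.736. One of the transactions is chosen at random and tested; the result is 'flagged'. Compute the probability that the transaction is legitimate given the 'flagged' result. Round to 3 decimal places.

P(¬H | E) ≈ 0.982

Let H be the event that the transaction is fraudulent. P(H) = 0.005, so P(¬H) = 0.995. With E the 'flagged' result, P(E|H) = 0.941 and P(E|¬H) = 0.264.
P(E) = 0.941·0.005 + 0.264·0.995 = 0.0047050 + 0.26268 = 0.26739.
By Bayes' theorem, P(H|E) = 0.0047050 / 0.26739 = 0.018. Hence P(¬H|E) = 1 − 0.018 = 0.982.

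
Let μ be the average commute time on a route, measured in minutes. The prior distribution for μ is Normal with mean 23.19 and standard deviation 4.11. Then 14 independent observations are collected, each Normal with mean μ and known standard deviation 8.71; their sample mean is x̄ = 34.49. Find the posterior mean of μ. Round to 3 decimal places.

Prior precision 1/τ₀² = 1/4.11² = 0.0591993; data precision n/σ² = 14/8.71² = 0.184541.
Posterior precision = 0.0591993 + 0.184541 = 0.243740.
Posterior mean = (0.0591993·23.19 + 0.184541·34.49) / 0.243740 = 31.745.

Posterior mean ≈ 31.745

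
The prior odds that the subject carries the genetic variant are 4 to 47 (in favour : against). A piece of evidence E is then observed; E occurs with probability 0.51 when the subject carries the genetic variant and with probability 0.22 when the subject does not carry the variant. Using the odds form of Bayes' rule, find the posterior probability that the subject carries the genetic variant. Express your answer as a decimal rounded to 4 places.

Posterior probability ≈ 0.1648

Prior odds = 4/47 = 0.085106. In log-odds, ln(0.085106) = -2.4639.
Add log likelihood ratio: ln(2.3182) = 0.84078.
Posterior log-odds = -1.6231, so posterior odds = exp(-1.6231) = 0.19729. Converting, P(H|E) = 0.19729/1.1973 = 0.1648.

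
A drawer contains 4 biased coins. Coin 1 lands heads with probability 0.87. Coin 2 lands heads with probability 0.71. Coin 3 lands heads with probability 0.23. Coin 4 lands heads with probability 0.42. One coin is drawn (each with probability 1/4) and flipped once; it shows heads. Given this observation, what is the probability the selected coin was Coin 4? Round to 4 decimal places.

Posterior probability ≈ 0.1883

Tabulate prior·likelihood by source: [1] prior 0.25, lik 0.87, product 0.2175; [2] prior 0.25, lik 0.71, product 0.1775; [3] prior 0.25, lik 0.23, product 0.05750; [4] prior 0.25, lik 0.42, product 0.1050.
Normalizing constant = 0.55750; the posterior for Coin 4 is its product over the sum, 0.1050/0.55750 = 0.1883.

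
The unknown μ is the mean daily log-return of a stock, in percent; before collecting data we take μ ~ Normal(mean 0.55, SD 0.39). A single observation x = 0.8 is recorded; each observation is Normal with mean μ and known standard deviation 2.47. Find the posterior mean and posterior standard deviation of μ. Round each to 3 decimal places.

With known σ, the Normal prior is conjugate. Weight on the data is w = (n/σ²)/(n/σ² + 1/τ₀²) = 0.163910/(0.163910+6.57462) = 0.024324.
Posterior mean = w·x̄ + (1−w)·μ₀ = 0.024324·0.8 + 0.97568·0.55 = 0.556. Posterior variance = 1/(0.163910+6.57462) = 0.148400, so SD = 0.385.

Posterior mean ≈ 0.556; posterior SD ≈ 0.385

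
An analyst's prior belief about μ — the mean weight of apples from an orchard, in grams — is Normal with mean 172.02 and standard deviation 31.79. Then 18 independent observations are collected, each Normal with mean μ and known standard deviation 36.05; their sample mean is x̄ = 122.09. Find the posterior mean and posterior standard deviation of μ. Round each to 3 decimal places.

Prior precision 1/τ₀² = 1/31.79² = 0.00098951; data precision n/σ² = 18/36.05² = 0.0138504.
Posterior precision = 0.00098951 + 0.0138504 = 0.0148399, giving posterior SD = 1/√0.0148399 = 8.209.
Posterior mean = (0.00098951·172.02 + 0.0138504·122.09) / 0.0148399 = 125.419.

Posterior mean ≈ 125.419; posterior SD ≈ 8.209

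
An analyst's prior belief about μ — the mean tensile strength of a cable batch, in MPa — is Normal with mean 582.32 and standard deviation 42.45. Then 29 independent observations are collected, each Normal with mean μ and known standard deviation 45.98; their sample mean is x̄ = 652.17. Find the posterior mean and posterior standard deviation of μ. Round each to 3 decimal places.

With known σ, the Normal prior is conjugate. Weight on the data is w = (n/σ²)/(n/σ² + 1/τ₀²) = 0.0137170/(0.0137170+0.00055494) = 0.96112.
Posterior mean = w·x̄ + (1−w)·μ₀ = 0.96112·652.17 + 0.038883·582.32 = 649.454. Posterior variance = 1/(0.0137170+0.00055494) = 70.0674, so SD = 8.371.

Posterior mean ≈ 649.454; posterior SD ≈ 8.371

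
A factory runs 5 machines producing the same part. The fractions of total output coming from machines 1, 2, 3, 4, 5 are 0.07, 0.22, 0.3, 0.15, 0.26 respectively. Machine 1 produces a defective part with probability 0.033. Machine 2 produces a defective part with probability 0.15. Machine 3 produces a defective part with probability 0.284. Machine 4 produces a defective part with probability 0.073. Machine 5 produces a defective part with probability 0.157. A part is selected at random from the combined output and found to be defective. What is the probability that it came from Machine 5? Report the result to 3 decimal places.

P(defective|M1) = 0.033; P(defective|M2) = 0.15; P(defective|M3) = 0.284; P(defective|M4) = 0.073; P(defective|M5) = 0.157.
Prior × likelihood for each source: 0.07·0.033=0.002310, 0.22·0.15=0.03300, 0.3·0.284=0.08520, 0.15·0.073=0.01095, 0.26·0.157=0.04082. Summing gives P(defective) = 0.17228.
P(Machine 5 | defective) = 0.04082 / 0.17228 = 0.237.

Posterior probability ≈ 0.237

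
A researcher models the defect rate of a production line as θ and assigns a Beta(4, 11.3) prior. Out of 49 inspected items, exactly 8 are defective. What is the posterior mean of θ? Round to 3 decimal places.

Posterior mean ≈ 0.187

The binomial likelihood is conjugate to the Beta prior: with 8 successes and 41 failures, the posterior is Beta(4+8, 11.3+41) = Beta(12, 52.3).
Posterior mean = α/(α+β) = 12/64.3 = 0.187.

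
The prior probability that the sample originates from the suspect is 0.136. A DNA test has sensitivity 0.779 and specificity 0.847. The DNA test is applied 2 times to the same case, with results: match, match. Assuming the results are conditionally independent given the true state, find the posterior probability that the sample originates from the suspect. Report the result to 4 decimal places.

Posterior P(H) ≈ 0.8032

Let H be the event that the sample originates from the suspect; start with P(H) = 0.136. P('match'|H) = 0.779, P('match'|¬H) = 0.153.
Update on result 1 ('match'): P(H) ← 0.779·0.1360 / (0.779·0.1360 + 0.153·0.8640) = 0.10594/0.23814 = 0.4449.
Update on result 2 ('match'): P(H) ← 0.779·0.4449 / (0.779·0.4449 + 0.153·0.5551) = 0.34657/0.43150 = 0.8032.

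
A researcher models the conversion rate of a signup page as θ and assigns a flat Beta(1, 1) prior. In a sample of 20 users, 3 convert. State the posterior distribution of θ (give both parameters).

Observing 3 successes and 17 failures updates Beta(1, 1) by adding the success and failure counts to the two shape parameters: α = 1+3 = 4, β = 1+17 = 18.

Posterior: Beta(4, 18)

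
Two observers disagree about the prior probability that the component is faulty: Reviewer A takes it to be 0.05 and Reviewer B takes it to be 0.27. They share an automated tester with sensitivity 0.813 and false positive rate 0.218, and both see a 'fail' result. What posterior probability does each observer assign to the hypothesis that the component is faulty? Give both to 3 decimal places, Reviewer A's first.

Reviewer A: 0.164; Reviewer B: 0.580

P('+'|H) = 0.813, P('+'|¬H) = 0.218.
Reviewer A: numerator 0.813·0.05 = 0.040650; evidence = 0.040650+0.218·0.95 = 0.24775; posterior = 0.164.
Reviewer B: numerator 0.813·0.27 = 0.21951; evidence = 0.21951+0.218·0.73 = 0.37865; posterior = 0.580.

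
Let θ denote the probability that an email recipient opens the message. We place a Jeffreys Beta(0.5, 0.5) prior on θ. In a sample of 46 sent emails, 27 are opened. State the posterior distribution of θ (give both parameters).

Posterior: Beta(27.5, 19.5)

The binomial likelihood is conjugate to the Beta prior: with 27 successes and 19 failures, the posterior is Beta(0.5+27, 0.5+19) = Beta(27.5, 19.5).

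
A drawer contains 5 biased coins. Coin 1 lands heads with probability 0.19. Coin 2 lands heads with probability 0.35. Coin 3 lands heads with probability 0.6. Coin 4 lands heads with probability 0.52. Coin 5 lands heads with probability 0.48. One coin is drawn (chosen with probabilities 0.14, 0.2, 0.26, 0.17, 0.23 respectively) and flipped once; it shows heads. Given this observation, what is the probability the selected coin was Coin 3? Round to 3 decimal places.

Posterior probability ≈ 0.346

P(heads|C1) = 0.19; P(heads|C2) = 0.35; P(heads|C3) = 0.6; P(heads|C4) = 0.52; P(heads|C5) = 0.48.
Prior × likelihood for each source: 0.14·0.19=0.02660, 0.2·0.35=0.07000, 0.26·0.6=0.1560, 0.17·0.52=0.08840, 0.23·0.48=0.1104. Summing gives P(heads) = 0.45140.
P(Coin 3 | heads) = 0.1560 / 0.45140 = 0.346.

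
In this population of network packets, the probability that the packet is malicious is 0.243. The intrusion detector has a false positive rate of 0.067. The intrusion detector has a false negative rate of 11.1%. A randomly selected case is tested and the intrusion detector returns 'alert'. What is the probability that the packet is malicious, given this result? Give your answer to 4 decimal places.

P(H | E) ≈ 0.8099

Write H for 'the packet is malicious'. Prior odds H:¬H = 0.243/0.757 = 0.32100. For the 'alert' outcome, the likelihood ratio is 0.889/0.067 = 13.269.
Posterior odds = 0.32100 × 13.269 = 4.2593, so P(H|E) = 4.2593/(1+4.2593) = 0.8099.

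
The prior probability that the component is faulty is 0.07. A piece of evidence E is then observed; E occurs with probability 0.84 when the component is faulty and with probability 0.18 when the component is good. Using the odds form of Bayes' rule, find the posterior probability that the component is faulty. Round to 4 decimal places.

Posterior probability ≈ 0.2599

Prior odds = 0.07/(1−0.07) = 0.075269. In log-odds, ln(0.075269) = -2.5867.
Add log likelihood ratio: ln(4.6667) = 1.5404.
Posterior log-odds = -1.0462, so posterior odds = exp(-1.0462) = 0.35125. Converting, P(H|E) = 0.35125/1.3513 = 0.2599.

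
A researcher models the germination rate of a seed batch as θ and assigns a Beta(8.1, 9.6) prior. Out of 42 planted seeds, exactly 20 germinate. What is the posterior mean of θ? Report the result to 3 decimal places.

Observing 20 successes and 22 failures updates Beta(8.1, 9.6) by adding the success and failure counts to the two shape parameters: α = 8.1+20 = 28.1, β = 9.6+22 = 31.6.
Posterior mean = α/(α+β) = 28.1/59.7 = 0.471.

Posterior mean ≈ 0.471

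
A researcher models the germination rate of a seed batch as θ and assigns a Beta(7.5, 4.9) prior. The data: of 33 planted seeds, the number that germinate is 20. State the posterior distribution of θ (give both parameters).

Posterior: Beta(27.5, 17.9)

The binomial likelihood is conjugate to the Beta prior: with 20 successes and 13 failures, the posterior is Beta(7.5+20, 4.9+13) = Beta(27.5, 17.9).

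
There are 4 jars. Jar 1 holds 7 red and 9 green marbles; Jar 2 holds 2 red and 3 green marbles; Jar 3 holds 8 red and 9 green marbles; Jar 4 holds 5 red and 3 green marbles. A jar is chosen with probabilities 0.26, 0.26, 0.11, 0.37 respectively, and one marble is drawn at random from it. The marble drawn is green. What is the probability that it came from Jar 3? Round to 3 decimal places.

Posterior probability ≈ 0.117

P(green|Jar 1) = 0.5625; P(green|Jar 2) = 0.6; P(green|Jar 3) = 0.5294; P(green|Jar 4) = 0.375.
Prior × likelihood for each source: 0.26·0.5625=0.1462, 0.26·0.6=0.1560, 0.11·0.5294=0.05824, 0.37·0.375=0.1387. Summing gives P(green) = 0.49924.
P(Jar 3 | green) = 0.05824 / 0.49924 = 0.117.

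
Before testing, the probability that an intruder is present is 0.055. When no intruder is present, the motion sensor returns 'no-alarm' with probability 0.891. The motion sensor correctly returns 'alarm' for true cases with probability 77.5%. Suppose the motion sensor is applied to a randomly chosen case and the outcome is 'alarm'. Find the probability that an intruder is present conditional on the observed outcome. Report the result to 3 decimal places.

Let H be the event that an intruder is present. P(H) = 0.055, so P(¬H) = 0.945. With E the 'alarm' result, P(E|H) = 0.775 and P(E|¬H) = 0.109.
P(E) = 0.775·0.055 + 0.109·0.945 = 0.042625 + 0.10300 = 0.14563.
By Bayes' theorem, P(H|E) = 0.042625 / 0.14563 = 0.293.

P(H | E) ≈ 0.293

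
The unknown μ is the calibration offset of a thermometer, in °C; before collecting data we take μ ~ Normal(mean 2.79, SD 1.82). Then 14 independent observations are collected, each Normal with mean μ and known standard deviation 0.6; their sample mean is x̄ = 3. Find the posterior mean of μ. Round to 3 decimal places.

Posterior mean ≈ 2.998

With known σ, the Normal prior is conjugate. Weight on the data is w = (n/σ²)/(n/σ² + 1/τ₀²) = 38.8889/(38.8889+0.301896) = 0.99230.
Posterior mean = w·x̄ + (1−w)·μ₀ = 0.99230·3 + 0.0077032·2.79 = 2.998.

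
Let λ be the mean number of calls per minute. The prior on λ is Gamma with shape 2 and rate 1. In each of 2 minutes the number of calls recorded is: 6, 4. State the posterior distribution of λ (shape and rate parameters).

Posterior: Gamma(shape=12, rate=3)

Total count ∑xᵢ = 10 over n = 2 minutes.
Gamma is conjugate to the Poisson likelihood: posterior is Gamma(shape = 2+10 = 12, rate = 1+2 = 3).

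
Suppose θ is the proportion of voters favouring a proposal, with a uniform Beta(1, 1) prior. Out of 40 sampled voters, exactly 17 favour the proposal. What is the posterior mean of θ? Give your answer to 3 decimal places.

Posterior mean ≈ 0.429

The binomial likelihood is conjugate to the Beta prior: with 17 successes and 23 failures, the posterior is Beta(1+17, 1+23) = Beta(18, 24).
E[θ | data] = 18/(18+24) = 0.429.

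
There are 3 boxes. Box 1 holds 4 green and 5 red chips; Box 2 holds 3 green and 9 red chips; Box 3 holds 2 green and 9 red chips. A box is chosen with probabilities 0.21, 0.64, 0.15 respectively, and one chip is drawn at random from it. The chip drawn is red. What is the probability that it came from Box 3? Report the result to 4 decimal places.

Tabulate prior·likelihood by source: [1] prior 0.21, lik 0.5556, product 0.1167; [2] prior 0.64, lik 0.75, product 0.4800; [3] prior 0.15, lik 0.8182, product 0.1227.
Normalizing constant = 0.71939; the posterior for Box 3 is its product over the sum, 0.1227/0.71939 = 0.1706.

Posterior probability ≈ 0.1706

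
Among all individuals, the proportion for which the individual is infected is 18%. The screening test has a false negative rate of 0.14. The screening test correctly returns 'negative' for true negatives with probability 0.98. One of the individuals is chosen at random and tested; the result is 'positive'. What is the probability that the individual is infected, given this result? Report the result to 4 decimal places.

P(H | E) ≈ 0.9042

Write H for 'the individual is infected'. Prior odds H:¬H = 0.18/0.82 = 0.21951. For the 'positive' outcome, the likelihood ratio is 0.86/0.02 = 43.000.
Posterior odds = 0.21951 × 43.000 = 9.4390, so P(H|E) = 9.4390/(1+9.4390) = 0.9042.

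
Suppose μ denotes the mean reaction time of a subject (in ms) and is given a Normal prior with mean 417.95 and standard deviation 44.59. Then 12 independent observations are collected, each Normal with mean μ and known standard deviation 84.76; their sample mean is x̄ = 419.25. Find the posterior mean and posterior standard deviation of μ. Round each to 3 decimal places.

Posterior mean ≈ 418.949; posterior SD ≈ 21.451

Prior precision 1/τ₀² = 1/44.59² = 0.00050295; data precision n/σ² = 12/84.76² = 0.00167032.
Posterior precision = 0.00050295 + 0.00167032 = 0.00217327, giving posterior SD = 1/√0.00217327 = 21.451.
Posterior mean = (0.00050295·417.95 + 0.00167032·419.25) / 0.00217327 = 418.949.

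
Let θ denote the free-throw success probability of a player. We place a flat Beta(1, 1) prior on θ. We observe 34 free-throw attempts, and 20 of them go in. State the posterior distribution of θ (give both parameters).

Posterior: Beta(21, 15)

Observing 20 successes and 14 failures updates Beta(1, 1) by adding the success and failure counts to the two shape parameters: α = 1+20 = 21, β = 1+14 = 15.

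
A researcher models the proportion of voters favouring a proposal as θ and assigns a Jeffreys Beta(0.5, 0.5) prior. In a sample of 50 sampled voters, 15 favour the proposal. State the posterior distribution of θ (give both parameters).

Posterior: Beta(15.5, 35.5)

The binomial likelihood is conjugate to the Beta prior: with 15 successes and 35 failures, the posterior is Beta(0.5+15, 0.5+35) = Beta(15.5, 35.5).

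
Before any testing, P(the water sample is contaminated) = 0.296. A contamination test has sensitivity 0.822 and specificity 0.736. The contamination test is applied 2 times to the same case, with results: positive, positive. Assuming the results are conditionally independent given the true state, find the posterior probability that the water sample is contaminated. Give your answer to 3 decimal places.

Posterior P(H) ≈ 0.803

Let H be the event that the water sample is contaminated; start with P(H) = 0.296. P('positive'|H) = 0.822, P('positive'|¬H) = 0.264.
Update on result 1 ('positive'): P(H) ← 0.822·0.2960 / (0.822·0.2960 + 0.264·0.7040) = 0.24331/0.42917 = 0.5669.
Update on result 2 ('positive'): P(H) ← 0.822·0.5669 / (0.822·0.5669 + 0.264·0.4331) = 0.46602/0.58035 = 0.8030.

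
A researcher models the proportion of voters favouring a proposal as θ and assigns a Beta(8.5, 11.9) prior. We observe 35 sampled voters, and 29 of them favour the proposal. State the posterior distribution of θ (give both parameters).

The binomial likelihood is conjugate to the Beta prior: with 29 successes and 6 failures, the posterior is Beta(8.5+29, 11.9+6) = Beta(37.5, 17.9).

Posterior: Beta(37.5, 17.9)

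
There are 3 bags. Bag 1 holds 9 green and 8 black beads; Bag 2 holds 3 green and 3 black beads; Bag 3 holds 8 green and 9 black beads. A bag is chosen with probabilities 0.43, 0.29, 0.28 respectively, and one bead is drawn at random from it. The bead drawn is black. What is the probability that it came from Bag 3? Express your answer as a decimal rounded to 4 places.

Posterior probability ≈ 0.2991

P(black|Bag 1) = 0.4706; P(black|Bag 2) = 0.5; P(black|Bag 3) = 0.5294.
Prior × likelihood for each source: 0.43·0.4706=0.2024, 0.29·0.5=0.1450, 0.28·0.5294=0.1482. Summing gives P(black) = 0.49559.
P(Bag 3 | black) = 0.1482 / 0.49559 = 0.2991.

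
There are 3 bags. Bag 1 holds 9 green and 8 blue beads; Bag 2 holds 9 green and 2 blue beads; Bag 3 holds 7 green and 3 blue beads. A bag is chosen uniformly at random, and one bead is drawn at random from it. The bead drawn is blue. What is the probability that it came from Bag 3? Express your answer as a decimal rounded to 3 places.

Posterior probability ≈ 0.315

P(blue|Bag 1) = 0.4706; P(blue|Bag 2) = 0.1818; P(blue|Bag 3) = 0.3.
Prior × likelihood for each source: 0.333333·0.4706=0.1569, 0.333333·0.1818=0.06061, 0.333333·0.3=0.1000. Summing gives P(blue) = 0.31747.
P(Bag 3 | blue) = 0.1000 / 0.31747 = 0.315.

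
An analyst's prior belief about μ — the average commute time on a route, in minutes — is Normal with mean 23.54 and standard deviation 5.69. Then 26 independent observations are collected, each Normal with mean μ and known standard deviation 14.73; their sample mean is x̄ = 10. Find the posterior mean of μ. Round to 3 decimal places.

Posterior mean ≈ 12.775

Prior precision 1/τ₀² = 1/5.69² = 0.0308870; data precision n/σ² = 26/14.73² = 0.119831.
Posterior precision = 0.0308870 + 0.119831 = 0.150718.
Posterior mean = (0.0308870·23.54 + 0.119831·10) / 0.150718 = 12.775.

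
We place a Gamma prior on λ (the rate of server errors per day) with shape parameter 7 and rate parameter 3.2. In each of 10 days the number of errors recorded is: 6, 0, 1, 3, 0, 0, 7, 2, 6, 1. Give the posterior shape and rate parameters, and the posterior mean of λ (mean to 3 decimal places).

Posterior: Gamma(shape=33, rate=13.2); mean ≈ 2.500

Total count ∑xᵢ = 26 over n = 10 days.
Gamma is conjugate to the Poisson likelihood: posterior is Gamma(shape = 7+26 = 33, rate = 3.2+10 = 13.2).
Posterior mean = shape/rate = 33/13.2 = 2.500.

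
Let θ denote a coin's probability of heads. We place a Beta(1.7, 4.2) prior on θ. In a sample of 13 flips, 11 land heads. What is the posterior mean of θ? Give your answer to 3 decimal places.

Posterior mean ≈ 0.672

Observing 11 successes and 2 failures updates Beta(1.7, 4.2) by adding the success and failure counts to the two shape parameters: α = 1.7+11 = 12.7, β = 4.2+2 = 6.2.
E[θ | data] = 12.7/(12.7+6.2) = 0.672.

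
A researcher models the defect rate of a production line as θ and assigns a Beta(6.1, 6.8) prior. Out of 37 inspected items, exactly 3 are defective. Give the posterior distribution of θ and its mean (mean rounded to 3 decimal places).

Posterior: Beta(9.1, 40.8); mean ≈ 0.182

Observing 3 successes and 34 failures updates Beta(6.1, 6.8) by adding the success and failure counts to the two shape parameters: α = 6.1+3 = 9.1, β = 6.8+34 = 40.8.
Posterior mean = α/(α+β) = 9.1/49.9 = 0.182.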